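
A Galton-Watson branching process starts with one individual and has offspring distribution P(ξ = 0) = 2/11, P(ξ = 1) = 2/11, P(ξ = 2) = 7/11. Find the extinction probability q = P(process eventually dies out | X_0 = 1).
q = 2/7

The pgf is f(s) = 2/11 + 2/11·s + 7/11·s². The extinction probability q is the smallest fixed point of f in [0, 1]. Setting s = f(s):
  7/11·s² + (2/11 − 1)·s + 2/11 = 0
  7/11·s² − (2/11 + 7/11)·s + 2/11 = 0
which factors as (s − 1)·(7/11·s − 2/11) = 0, giving roots s = 1 and s = (2/11)/(7/11) = 2/7.
Mean offspring μ = 2/11 + 2·7/11 = 16/11 > 1 (supercritical), so q < 1. The extinction probability is the smaller root: q = (2/11)/(7/11) = 2/7.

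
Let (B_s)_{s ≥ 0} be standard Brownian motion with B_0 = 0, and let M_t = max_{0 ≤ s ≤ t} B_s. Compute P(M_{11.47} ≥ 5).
P(M_{11.47} ≥ 5) = 2·P(B_{11.47} ≥ 5) = 2(1 − Φ(5/√11.47)) ≈ 0.1399

By the reflection principle for Brownian motion, P(M_t ≥ a) = 2 · P(B_t ≥ a) for a ≥ 0. Since B_t ~ N(0, t), P(B_t ≥ 5) = 1 − Φ(5/√t) = 1 − Φ(5/√11.47) = 1 − Φ(1.4763). So
  P(M_{11.47} ≥ 5) = 2(1 − Φ(1.4763)) ≈ 0.1399.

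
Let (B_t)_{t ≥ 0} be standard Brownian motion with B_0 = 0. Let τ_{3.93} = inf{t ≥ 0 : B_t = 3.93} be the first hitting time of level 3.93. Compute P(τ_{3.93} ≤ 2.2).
P(τ_{3.93} ≤ 2.2) = 2(1 − Φ(3.93/√2.2)) = 2(1 − Φ(2.6496)) ≈ 0.0081

By the reflection principle for standard BM, P(τ_b ≤ t) = 2 · P(B_t ≥ b). Since B_t ~ N(0, t), P(B_t ≥ 3.93) = 1 − Φ(3.93/√t) = 1 − Φ(3.93/√2.2) = 1 − Φ(2.6496) ≈ 0.00403. Doubling: P(τ_{3.93} ≤ 2.2) ≈ 2 · 0.00403 = 0.00806 ≈ 0.0081.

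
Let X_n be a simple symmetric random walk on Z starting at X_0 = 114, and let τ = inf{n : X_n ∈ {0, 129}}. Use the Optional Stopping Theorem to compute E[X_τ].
E[X_τ] = 114

X_n is a martingale and τ is a bounded-mean stopping time (indeed τ is finite a.s. with bounded expectation since the walk is in a bounded region). By the OST, E[X_τ] = E[X_0] = 114. Equivalently: E[X_τ] = 129 · P(hit 129 first) + 0 · P(hit 0 first) = 129 · (114/129) = 114.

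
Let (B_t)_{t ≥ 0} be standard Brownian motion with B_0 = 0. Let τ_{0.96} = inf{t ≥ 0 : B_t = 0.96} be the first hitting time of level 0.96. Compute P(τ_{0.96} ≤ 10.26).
P(τ_{0.96} ≤ 10.26) = 2(1 − Φ(0.96/√10.26)) = 2(1 − Φ(0.2997)) ≈ 0.7644

By the reflection principle for standard BM, P(τ_b ≤ t) = 2 · P(B_t ≥ b). Since B_t ~ N(0, t), P(B_t ≥ 0.96) = 1 − Φ(0.96/√t) = 1 − Φ(0.96/√10.26) = 1 − Φ(0.2997) ≈ 0.38220. Doubling: P(τ_{0.96} ≤ 10.26) ≈ 2 · 0.38220 = 0.76440 ≈ 0.7644.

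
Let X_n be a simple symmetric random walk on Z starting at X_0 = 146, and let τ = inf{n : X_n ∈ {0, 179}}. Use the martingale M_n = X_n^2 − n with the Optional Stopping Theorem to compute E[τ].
E[τ] = 4818

M_n = X_n^2 − n is a martingale (since E[X_{n+1}^2 | F_n] = X_n^2 + 1). By OST (τ has finite mean in a bounded region), E[M_τ] = E[M_0] = X_0^2 − 0 = 146^2 = 21316. Also E[M_τ] = E[X_τ^2] − E[τ]. The walk exits at 0 or 179, with P(hit 179 first) = 146/179, so E[X_τ^2] = 179^2 · 146/179 + 0 = 26134. Thus E[τ] = E[X_τ^2] − E[M_τ] = 26134 − 21316 = 4818 = 146(179 − 146) = 4818.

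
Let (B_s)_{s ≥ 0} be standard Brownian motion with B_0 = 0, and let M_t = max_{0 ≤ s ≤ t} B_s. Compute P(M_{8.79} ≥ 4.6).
P(M_{8.79} ≥ 4.6) = 2·P(B_{8.79} ≥ 4.6) = 2(1 − Φ(4.6/√8.79)) ≈ 0.1208

By the reflection principle for Brownian motion, P(M_t ≥ a) = 2 · P(B_t ≥ a) for a ≥ 0. Since B_t ~ N(0, t), P(B_t ≥ 4.6) = 1 − Φ(4.6/√t) = 1 − Φ(4.6/√8.79) = 1 − Φ(1.5515). So
  P(M_{8.79} ≥ 4.6) = 2(1 − Φ(1.5515)) ≈ 0.1208.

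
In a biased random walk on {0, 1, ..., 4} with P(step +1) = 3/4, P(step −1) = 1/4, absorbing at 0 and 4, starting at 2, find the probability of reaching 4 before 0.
P(hit 4 before 0) = (1 − (1/3)^2) / (1 − (1/3)^4) = 9/10

Let u_k denote P(reach 4 before 0 | start at k). Boundary: u_0 = 0, u_4 = 1. Recurrence: u_k = 3/4·u_{k+1} + 1/4·u_{k-1} for 1 ≤ k ≤ 3. Try u_k = A + B·r^k with r = q/p = (1/4)/(3/4) = 1/3. Substitution satisfies the recurrence; boundary conditions give:
  u_k = (1 − r^k) / (1 − r^N) = (1 − (1/3)^2) / (1 − (1/3)^4) = 9/10.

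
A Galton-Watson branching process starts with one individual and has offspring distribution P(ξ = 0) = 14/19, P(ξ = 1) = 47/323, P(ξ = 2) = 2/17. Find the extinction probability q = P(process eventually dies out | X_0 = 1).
q = 1

Mean offspring μ = 0·14/19 + 1·47/323 + 2·2/17 = 123/323 ≤ 1. For μ ≤ 1 with offspring not concentrated at 1, the Galton-Watson process goes extinct almost surely, so q = 1.
(Algebraic check: The pgf is f(s) = 14/19 + 47/323·s + 2/17·s². The extinction probability q is the smallest fixed point of f in [0, 1]. Setting s = f(s):
  2/17·s² + (47/323 − 1)·s + 14/19 = 0
  2/17·s² − (14/19 + 2/17)·s + 14/19 = 0
which factors as (s − 1)·(2/17·s − 14/19) = 0, giving roots s = 1 and s = (14/19)/(2/17) = 119/19. Since 119/19 ≥ 1, the smallest root in [0, 1] is s = 1.)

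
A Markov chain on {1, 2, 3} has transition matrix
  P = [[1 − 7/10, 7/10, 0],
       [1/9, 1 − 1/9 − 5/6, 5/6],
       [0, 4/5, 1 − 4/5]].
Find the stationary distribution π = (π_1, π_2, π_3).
π = (80/1109, 504/1109, 525/1109)

This is a birth-death chain on three states, which satisfies detailed balance: π_1 · P_{12} = π_2 · P_{21} and π_2 · P_{23} = π_3 · P_{32}.
From π_1 · 7/10 = π_2 · 1/9: π_2/π_1 = (7/10)/(1/9) = 63/10.
From π_2 · 5/6 = π_3 · 4/5: π_3/π_2 = (5/6)/(4/5) = 25/24.
Take π_1 proportional to 1; then unnormalized π = (1, 63/10, 105/16). Normalize by dividing by the sum 1109/80:
  π = (80/1109, 504/1109, 525/1109).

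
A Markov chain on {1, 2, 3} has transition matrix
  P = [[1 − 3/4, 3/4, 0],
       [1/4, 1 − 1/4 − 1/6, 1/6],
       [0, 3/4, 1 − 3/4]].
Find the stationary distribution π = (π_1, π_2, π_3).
π = (3/14, 9/14, 1/7)

This is a birth-death chain on three states, which satisfies detailed balance: π_1 · P_{12} = π_2 · P_{21} and π_2 · P_{23} = π_3 · P_{32}.
From π_1 · 3/4 = π_2 · 1/4: π_2/π_1 = (3/4)/(1/4) = 3.
From π_2 · 1/6 = π_3 · 3/4: π_3/π_2 = (1/6)/(3/4) = 2/9.
Take π_1 proportional to 1; then unnormalized π = (1, 3, 2/3). Normalize by dividing by the sum 14/3:
  π = (3/14, 9/14, 1/7).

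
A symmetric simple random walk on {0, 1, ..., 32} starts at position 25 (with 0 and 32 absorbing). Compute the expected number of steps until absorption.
E[τ | X_0 = 25] = 175

Let v_k = E[τ | X_0 = k]. Boundary: v_0 = v_32 = 0. Recurrence: v_k = 1 + (v_{k-1} + v_{k+1})/2 for 1 ≤ k ≤ 31. The particular solution to v_k − (v_{k-1} + v_{k+1})/2 = 1 is v_k = −k^2. Adding homogeneous solution A + B k and matching boundaries gives v_k = k (32 − k). Substituting k = 25: v_25 = 25 · 7 = 175.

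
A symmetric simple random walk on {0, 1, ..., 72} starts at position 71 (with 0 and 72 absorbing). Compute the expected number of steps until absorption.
E[τ | X_0 = 71] = 71

Let v_k = E[τ | X_0 = k]. Boundary: v_0 = v_72 = 0. Recurrence: v_k = 1 + (v_{k-1} + v_{k+1})/2 for 1 ≤ k ≤ 71. The particular solution to v_k − (v_{k-1} + v_{k+1})/2 = 1 is v_k = −k^2. Adding homogeneous solution A + B k and matching boundaries gives v_k = k (72 − k). Substituting k = 71: v_71 = 71 · 1 = 71.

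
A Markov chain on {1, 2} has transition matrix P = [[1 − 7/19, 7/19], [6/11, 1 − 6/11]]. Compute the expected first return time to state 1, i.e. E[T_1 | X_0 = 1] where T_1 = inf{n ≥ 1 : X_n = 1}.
E[T_1 | X_0 = 1] = 1/π_1 = 191/114

For an irreducible recurrent Markov chain with stationary distribution π, E[T_i | X_0 = i] = 1/π_i (Kac's formula). Here π_1 = (6/11)/(7/19 + 6/11) = (6/11)/(191/209) = 114/191, so E[T_1 | X_0 = 1] = 1/π_1 = (7/19 + 6/11)/(6/11) = (191/209)/(6/11) = 191/114.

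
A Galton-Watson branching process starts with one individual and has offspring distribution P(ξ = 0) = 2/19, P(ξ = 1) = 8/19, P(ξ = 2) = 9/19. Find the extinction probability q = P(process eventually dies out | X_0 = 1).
q = 2/9

The pgf is f(s) = 2/19 + 8/19·s + 9/19·s². The extinction probability q is the smallest fixed point of f in [0, 1]. Setting s = f(s):
  9/19·s² + (8/19 − 1)·s + 2/19 = 0
  9/19·s² − (2/19 + 9/19)·s + 2/19 = 0
which factors as (s − 1)·(9/19·s − 2/19) = 0, giving roots s = 1 and s = (2/19)/(9/19) = 2/9.
Mean offspring μ = 8/19 + 2·9/19 = 26/19 > 1 (supercritical), so q < 1. The extinction probability is the smaller root: q = (2/19)/(9/19) = 2/9.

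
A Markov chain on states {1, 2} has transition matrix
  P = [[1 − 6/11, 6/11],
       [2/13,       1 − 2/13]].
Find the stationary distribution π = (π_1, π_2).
π_1 = 11/50, π_2 = 39/50

Solve πP = π with π_1 + π_2 = 1. From πP = π: π_1 · (1 − 6/11) + π_2 · 2/13 = π_1 ⇒ π_2 · 2/13 = π_1 · 6/11 ⇒ π_2/π_1 = (6/11)/(2/13) = 39/11. Together with π_1 + π_2 = 1:
  π_1 = (2/13)/(6/11 + 2/13) = (2/13)/(100/143) = 11/50,
  π_2 = (6/11)/(6/11 + 2/13) = (6/11)/(100/143) = 39/50.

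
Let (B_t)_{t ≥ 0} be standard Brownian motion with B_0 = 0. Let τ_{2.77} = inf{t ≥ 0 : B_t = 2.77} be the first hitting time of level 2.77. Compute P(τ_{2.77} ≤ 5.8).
P(τ_{2.77} ≤ 5.8) = 2(1 − Φ(2.77/√5.8)) = 2(1 − Φ(1.1502)) ≈ 0.2501

By the reflection principle for standard BM, P(τ_b ≤ t) = 2 · P(B_t ≥ b). Since B_t ~ N(0, t), P(B_t ≥ 2.77) = 1 − Φ(2.77/√t) = 1 − Φ(2.77/√5.8) = 1 − Φ(1.1502) ≈ 0.12503. Doubling: P(τ_{2.77} ≤ 5.8) ≈ 2 · 0.12503 = 0.25006 ≈ 0.2501.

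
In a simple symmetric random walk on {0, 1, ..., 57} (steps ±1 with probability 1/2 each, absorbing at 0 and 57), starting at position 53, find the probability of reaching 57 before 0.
P(hit 57 before 0) = 53/57

Let u_k = P(hit 57 before 0 | start at k). Then u_0 = 0, u_57 = 1, and u_k = u_{k-1}/2 + u_{k+1}/2 for 1 ≤ k ≤ 56. This harmonic recurrence is solved by u_k = k/57, giving u_53 = 53/57.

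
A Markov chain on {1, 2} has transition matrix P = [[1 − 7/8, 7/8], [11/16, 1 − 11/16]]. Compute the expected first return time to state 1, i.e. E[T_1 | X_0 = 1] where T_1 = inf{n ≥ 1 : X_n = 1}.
E[T_1 | X_0 = 1] = 1/π_1 = 25/11

For an irreducible recurrent Markov chain with stationary distribution π, E[T_i | X_0 = i] = 1/π_i (Kac's formula). Here π_1 = (11/16)/(7/8 + 11/16) = (11/16)/(25/16) = 11/25, so E[T_1 | X_0 = 1] = 1/π_1 = (7/8 + 11/16)/(11/16) = (25/16)/(11/16) = 25/11.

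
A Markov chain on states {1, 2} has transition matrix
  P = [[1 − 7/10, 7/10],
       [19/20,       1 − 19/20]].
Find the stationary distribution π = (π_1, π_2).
π_1 = 19/33, π_2 = 14/33

Solve πP = π with π_1 + π_2 = 1. From πP = π: π_1 · (1 − 7/10) + π_2 · 19/20 = π_1 ⇒ π_2 · 19/20 = π_1 · 7/10 ⇒ π_2/π_1 = (7/10)/(19/20) = 14/19. Together with π_1 + π_2 = 1:
  π_1 = (19/20)/(7/10 + 19/20) = (19/20)/(33/20) = 19/33,
  π_2 = (7/10)/(7/10 + 19/20) = (7/10)/(33/20) = 14/33.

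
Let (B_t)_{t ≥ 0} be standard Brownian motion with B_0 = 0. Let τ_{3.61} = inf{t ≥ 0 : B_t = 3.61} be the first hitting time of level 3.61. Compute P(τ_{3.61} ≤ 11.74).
P(τ_{3.61} ≤ 11.74) = 2(1 − Φ(3.61/√11.74)) = 2(1 − Φ(1.0536)) ≈ 0.2921

By the reflection principle for standard BM, P(τ_b ≤ t) = 2 · P(B_t ≥ b). Since B_t ~ N(0, t), P(B_t ≥ 3.61) = 1 − Φ(3.61/√t) = 1 − Φ(3.61/√11.74) = 1 − Φ(1.0536) ≈ 0.14603. Doubling: P(τ_{3.61} ≤ 11.74) ≈ 2 · 0.14603 = 0.29206 ≈ 0.2921.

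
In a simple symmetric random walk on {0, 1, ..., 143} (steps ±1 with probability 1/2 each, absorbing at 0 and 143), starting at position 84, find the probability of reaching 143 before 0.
P(hit 143 before 0) = 84/143

Let u_k = P(hit 143 before 0 | start at k). Then u_0 = 0, u_143 = 1, and u_k = u_{k-1}/2 + u_{k+1}/2 for 1 ≤ k ≤ 142. This harmonic recurrence is solved by u_k = k/143, giving u_84 = 84/143.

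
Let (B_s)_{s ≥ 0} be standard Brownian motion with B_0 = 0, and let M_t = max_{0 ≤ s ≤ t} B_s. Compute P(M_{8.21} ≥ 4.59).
P(M_{8.21} ≥ 4.59) = 2·P(B_{8.21} ≥ 4.59) = 2(1 − Φ(4.59/√8.21)) ≈ 0.1092

By the reflection principle for Brownian motion, P(M_t ≥ a) = 2 · P(B_t ≥ a) for a ≥ 0. Since B_t ~ N(0, t), P(B_t ≥ 4.59) = 1 − Φ(4.59/√t) = 1 − Φ(4.59/√8.21) = 1 − Φ(1.6019). So
  P(M_{8.21} ≥ 4.59) = 2(1 − Φ(1.6019)) ≈ 0.1092.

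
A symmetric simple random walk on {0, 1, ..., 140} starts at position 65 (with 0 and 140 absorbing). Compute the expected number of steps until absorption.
E[τ | X_0 = 65] = 4875

Let v_k = E[τ | X_0 = k]. Boundary: v_0 = v_140 = 0. Recurrence: v_k = 1 + (v_{k-1} + v_{k+1})/2 for 1 ≤ k ≤ 139. The particular solution to v_k − (v_{k-1} + v_{k+1})/2 = 1 is v_k = −k^2. Adding homogeneous solution A + B k and matching boundaries gives v_k = k (140 − k). Substituting k = 65: v_65 = 65 · 75 = 4875.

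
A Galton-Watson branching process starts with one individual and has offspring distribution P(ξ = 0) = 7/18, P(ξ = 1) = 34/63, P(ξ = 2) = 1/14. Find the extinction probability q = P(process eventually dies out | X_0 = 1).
q = 1

Mean offspring μ = 0·7/18 + 1·34/63 + 2·1/14 = 43/63 ≤ 1. For μ ≤ 1 with offspring not concentrated at 1, the Galton-Watson process goes extinct almost surely, so q = 1.
(Algebraic check: The pgf is f(s) = 7/18 + 34/63·s + 1/14·s². The extinction probability q is the smallest fixed point of f in [0, 1]. Setting s = f(s):
  1/14·s² + (34/63 − 1)·s + 7/18 = 0
  1/14·s² − (7/18 + 1/14)·s + 7/18 = 0
which factors as (s − 1)·(1/14·s − 7/18) = 0, giving roots s = 1 and s = (7/18)/(1/14) = 49/9. Since 49/9 ≥ 1, the smallest root in [0, 1] is s = 1.)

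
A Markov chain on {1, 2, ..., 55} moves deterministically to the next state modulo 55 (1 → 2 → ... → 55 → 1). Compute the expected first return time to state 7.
E[T_7 | X_0 = 7] = 55

The chain cycles deterministically, so starting at state 7 it returns in exactly 55 steps. Equivalently, the stationary distribution is uniform π_j = 1/55 for every state j, so by Kac's formula E[T_7] = 1/π_7 = 55.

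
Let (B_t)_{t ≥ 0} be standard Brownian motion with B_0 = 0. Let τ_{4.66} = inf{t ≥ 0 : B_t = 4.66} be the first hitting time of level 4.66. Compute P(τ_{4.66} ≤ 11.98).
P(τ_{4.66} ≤ 11.98) = 2(1 − Φ(4.66/√11.98)) = 2(1 − Φ(1.3463)) ≈ 0.1782

By the reflection principle for standard BM, P(τ_b ≤ t) = 2 · P(B_t ≥ b). Since B_t ~ N(0, t), P(B_t ≥ 4.66) = 1 − Φ(4.66/√t) = 1 − Φ(4.66/√11.98) = 1 − Φ(1.3463) ≈ 0.08910. Doubling: P(τ_{4.66} ≤ 11.98) ≈ 2 · 0.08910 = 0.17820 ≈ 0.1782.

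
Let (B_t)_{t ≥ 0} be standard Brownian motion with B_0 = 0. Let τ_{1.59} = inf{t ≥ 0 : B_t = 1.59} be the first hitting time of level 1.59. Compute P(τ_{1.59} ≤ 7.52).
P(τ_{1.59} ≤ 7.52) = 2(1 − Φ(1.59/√7.52)) = 2(1 − Φ(0.5798)) ≈ 0.5620

By the reflection principle for standard BM, P(τ_b ≤ t) = 2 · P(B_t ≥ b). Since B_t ~ N(0, t), P(B_t ≥ 1.59) = 1 − Φ(1.59/√t) = 1 − Φ(1.59/√7.52) = 1 − Φ(0.5798) ≈ 0.28102. Doubling: P(τ_{1.59} ≤ 7.52) ≈ 2 · 0.28102 = 0.56204 ≈ 0.5620.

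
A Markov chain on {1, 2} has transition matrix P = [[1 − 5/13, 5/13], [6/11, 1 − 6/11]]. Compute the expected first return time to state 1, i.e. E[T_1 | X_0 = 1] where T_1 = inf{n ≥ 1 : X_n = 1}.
E[T_1 | X_0 = 1] = 1/π_1 = 133/78

For an irreducible recurrent Markov chain with stationary distribution π, E[T_i | X_0 = i] = 1/π_i (Kac's formula). Here π_1 = (6/11)/(5/13 + 6/11) = (6/11)/(133/143) = 78/133, so E[T_1 | X_0 = 1] = 1/π_1 = (5/13 + 6/11)/(6/11) = (133/143)/(6/11) = 133/78.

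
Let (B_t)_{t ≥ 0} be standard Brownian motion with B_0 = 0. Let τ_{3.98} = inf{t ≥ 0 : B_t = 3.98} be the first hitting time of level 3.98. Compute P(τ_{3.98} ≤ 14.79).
P(τ_{3.98} ≤ 14.79) = 2(1 − Φ(3.98/√14.79)) = 2(1 − Φ(1.0349)) ≈ 0.3007

By the reflection principle for standard BM, P(τ_b ≤ t) = 2 · P(B_t ≥ b). Since B_t ~ N(0, t), P(B_t ≥ 3.98) = 1 − Φ(3.98/√t) = 1 − Φ(3.98/√14.79) = 1 − Φ(1.0349) ≈ 0.15036. Doubling: P(τ_{3.98} ≤ 14.79) ≈ 2 · 0.15036 = 0.30072 ≈ 0.3007.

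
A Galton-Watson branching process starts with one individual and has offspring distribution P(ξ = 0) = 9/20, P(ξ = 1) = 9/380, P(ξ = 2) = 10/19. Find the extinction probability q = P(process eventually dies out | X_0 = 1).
q = 171/200

The pgf is f(s) = 9/20 + 9/380·s + 10/19·s². The extinction probability q is the smallest fixed point of f in [0, 1]. Setting s = f(s):
  10/19·s² + (9/380 − 1)·s + 9/20 = 0
  10/19·s² − (9/20 + 10/19)·s + 9/20 = 0
which factors as (s − 1)·(10/19·s − 9/20) = 0, giving roots s = 1 and s = (9/20)/(10/19) = 171/200.
Mean offspring μ = 9/380 + 2·10/19 = 409/380 > 1 (supercritical), so q < 1. The extinction probability is the smaller root: q = (9/20)/(10/19) = 171/200.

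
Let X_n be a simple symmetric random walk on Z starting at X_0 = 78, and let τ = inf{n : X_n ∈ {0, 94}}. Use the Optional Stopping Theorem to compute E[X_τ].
E[X_τ] = 78

X_n is a martingale and τ is a bounded-mean stopping time (indeed τ is finite a.s. with bounded expectation since the walk is in a bounded region). By the OST, E[X_τ] = E[X_0] = 78. Equivalently: E[X_τ] = 94 · P(hit 94 first) + 0 · P(hit 0 first) = 94 · (78/94) = 78.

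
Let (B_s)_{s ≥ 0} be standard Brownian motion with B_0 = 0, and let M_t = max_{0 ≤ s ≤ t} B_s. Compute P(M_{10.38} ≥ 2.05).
P(M_{10.38} ≥ 2.05) = 2·P(B_{10.38} ≥ 2.05) = 2(1 − Φ(2.05/√10.38)) ≈ 0.5246

By the reflection principle for Brownian motion, P(M_t ≥ a) = 2 · P(B_t ≥ a) for a ≥ 0. Since B_t ~ N(0, t), P(B_t ≥ 2.05) = 1 − Φ(2.05/√t) = 1 − Φ(2.05/√10.38) = 1 − Φ(0.6363). So
  P(M_{10.38} ≥ 2.05) = 2(1 − Φ(0.6363)) ≈ 0.5246.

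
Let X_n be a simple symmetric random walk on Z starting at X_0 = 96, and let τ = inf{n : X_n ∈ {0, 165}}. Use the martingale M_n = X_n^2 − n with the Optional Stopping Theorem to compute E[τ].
E[τ] = 6624

M_n = X_n^2 − n is a martingale (since E[X_{n+1}^2 | F_n] = X_n^2 + 1). By OST (τ has finite mean in a bounded region), E[M_τ] = E[M_0] = X_0^2 − 0 = 96^2 = 9216. Also E[M_τ] = E[X_τ^2] − E[τ]. The walk exits at 0 or 165, with P(hit 165 first) = 96/165, so E[X_τ^2] = 165^2 · 96/165 + 0 = 15840. Thus E[τ] = E[X_τ^2] − E[M_τ] = 15840 − 9216 = 6624 = 96(165 − 96) = 6624.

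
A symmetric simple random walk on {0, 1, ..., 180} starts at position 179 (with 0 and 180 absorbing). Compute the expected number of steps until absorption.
E[τ | X_0 = 179] = 179

Let v_k = E[τ | X_0 = k]. Boundary: v_0 = v_180 = 0. Recurrence: v_k = 1 + (v_{k-1} + v_{k+1})/2 for 1 ≤ k ≤ 179. The particular solution to v_k − (v_{k-1} + v_{k+1})/2 = 1 is v_k = −k^2. Adding homogeneous solution A + B k and matching boundaries gives v_k = k (180 − k). Substituting k = 179: v_179 = 179 · 1 = 179.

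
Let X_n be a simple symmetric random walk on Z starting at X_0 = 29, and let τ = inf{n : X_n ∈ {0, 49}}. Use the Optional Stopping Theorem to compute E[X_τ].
E[X_τ] = 29

X_n is a martingale and τ is a bounded-mean stopping time (indeed τ is finite a.s. with bounded expectation since the walk is in a bounded region). By the OST, E[X_τ] = E[X_0] = 29. Equivalently: E[X_τ] = 49 · P(hit 49 first) + 0 · P(hit 0 first) = 49 · (29/49) = 29.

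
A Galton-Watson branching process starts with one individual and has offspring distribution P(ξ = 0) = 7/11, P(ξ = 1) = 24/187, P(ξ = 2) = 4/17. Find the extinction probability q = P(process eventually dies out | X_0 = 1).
q = 1

Mean offspring μ = 0·7/11 + 1·24/187 + 2·4/17 = 112/187 ≤ 1. For μ ≤ 1 with offspring not concentrated at 1, the Galton-Watson process goes extinct almost surely, so q = 1.
(Algebraic check: The pgf is f(s) = 7/11 + 24/187·s + 4/17·s². The extinction probability q is the smallest fixed point of f in [0, 1]. Setting s = f(s):
  4/17·s² + (24/187 − 1)·s + 7/11 = 0
  4/17·s² − (7/11 + 4/17)·s + 7/11 = 0
which factors as (s − 1)·(4/17·s − 7/11) = 0, giving roots s = 1 and s = (7/11)/(4/17) = 119/44. Since 119/44 ≥ 1, the smallest root in [0, 1] is s = 1.)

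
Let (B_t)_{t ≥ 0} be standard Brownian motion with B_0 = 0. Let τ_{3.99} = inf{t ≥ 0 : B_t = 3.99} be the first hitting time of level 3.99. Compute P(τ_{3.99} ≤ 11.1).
P(τ_{3.99} ≤ 11.1) = 2(1 − Φ(3.99/√11.1)) = 2(1 − Φ(1.1976)) ≈ 0.2311

By the reflection principle for standard BM, P(τ_b ≤ t) = 2 · P(B_t ≥ b). Since B_t ~ N(0, t), P(B_t ≥ 3.99) = 1 − Φ(3.99/√t) = 1 − Φ(3.99/√11.1) = 1 − Φ(1.1976) ≈ 0.11554. Doubling: P(τ_{3.99} ≤ 11.1) ≈ 2 · 0.11554 = 0.23108 ≈ 0.2311.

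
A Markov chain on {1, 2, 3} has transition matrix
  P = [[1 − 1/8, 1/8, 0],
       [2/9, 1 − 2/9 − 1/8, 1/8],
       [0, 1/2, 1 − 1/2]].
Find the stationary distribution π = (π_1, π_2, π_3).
π = (64/109, 36/109, 9/109)

This is a birth-death chain on three states, which satisfies detailed balance: π_1 · P_{12} = π_2 · P_{21} and π_2 · P_{23} = π_3 · P_{32}.
From π_1 · 1/8 = π_2 · 2/9: π_2/π_1 = (1/8)/(2/9) = 9/16.
From π_2 · 1/8 = π_3 · 1/2: π_3/π_2 = (1/8)/(1/2) = 1/4.
Take π_1 proportional to 1; then unnormalized π = (1, 9/16, 9/64). Normalize by dividing by the sum 109/64:
  π = (64/109, 36/109, 9/109).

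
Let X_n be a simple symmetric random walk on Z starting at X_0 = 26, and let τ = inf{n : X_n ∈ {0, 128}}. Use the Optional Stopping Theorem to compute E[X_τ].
E[X_τ] = 26

X_n is a martingale and τ is a bounded-mean stopping time (indeed τ is finite a.s. with bounded expectation since the walk is in a bounded region). By the OST, E[X_τ] = E[X_0] = 26. Equivalently: E[X_τ] = 128 · P(hit 128 first) + 0 · P(hit 0 first) = 128 · (26/128) = 26.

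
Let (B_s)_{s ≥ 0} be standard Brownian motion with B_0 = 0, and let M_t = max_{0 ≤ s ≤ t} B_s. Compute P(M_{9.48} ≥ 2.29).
P(M_{9.48} ≥ 2.29) = 2·P(B_{9.48} ≥ 2.29) = 2(1 − Φ(2.29/√9.48)) ≈ 0.4570

By the reflection principle for Brownian motion, P(M_t ≥ a) = 2 · P(B_t ≥ a) for a ≥ 0. Since B_t ~ N(0, t), P(B_t ≥ 2.29) = 1 − Φ(2.29/√t) = 1 − Φ(2.29/√9.48) = 1 − Φ(0.7438). So
  P(M_{9.48} ≥ 2.29) = 2(1 − Φ(0.7438)) ≈ 0.4570.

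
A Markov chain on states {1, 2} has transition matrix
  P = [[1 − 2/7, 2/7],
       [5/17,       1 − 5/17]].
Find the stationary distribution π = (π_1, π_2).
π_1 = 35/69, π_2 = 34/69

Solve πP = π with π_1 + π_2 = 1. From πP = π: π_1 · (1 − 2/7) + π_2 · 5/17 = π_1 ⇒ π_2 · 5/17 = π_1 · 2/7 ⇒ π_2/π_1 = (2/7)/(5/17) = 34/35. Together with π_1 + π_2 = 1:
  π_1 = (5/17)/(2/7 + 5/17) = (5/17)/(69/119) = 35/69,
  π_2 = (2/7)/(2/7 + 5/17) = (2/7)/(69/119) = 34/69.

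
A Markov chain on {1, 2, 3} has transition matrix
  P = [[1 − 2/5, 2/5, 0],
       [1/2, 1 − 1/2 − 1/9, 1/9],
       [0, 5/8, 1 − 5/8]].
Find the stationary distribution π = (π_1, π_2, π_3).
π = (225/437, 180/437, 32/437)

This is a birth-death chain on three states, which satisfies detailed balance: π_1 · P_{12} = π_2 · P_{21} and π_2 · P_{23} = π_3 · P_{32}.
From π_1 · 2/5 = π_2 · 1/2: π_2/π_1 = (2/5)/(1/2) = 4/5.
From π_2 · 1/9 = π_3 · 5/8: π_3/π_2 = (1/9)/(5/8) = 8/45.
Take π_1 proportional to 1; then unnormalized π = (1, 4/5, 32/225). Normalize by dividing by the sum 437/225:
  π = (225/437, 180/437, 32/437).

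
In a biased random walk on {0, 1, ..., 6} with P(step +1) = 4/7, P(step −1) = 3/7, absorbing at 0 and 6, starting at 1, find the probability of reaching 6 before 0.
P(hit 6 before 0) = (1 − (3/4)^1) / (1 − (3/4)^6) = 1024/3367

Let u_k denote P(reach 6 before 0 | start at k). Boundary: u_0 = 0, u_6 = 1. Recurrence: u_k = 4/7·u_{k+1} + 3/7·u_{k-1} for 1 ≤ k ≤ 5. Try u_k = A + B·r^k with r = q/p = (3/7)/(4/7) = 3/4. Substitution satisfies the recurrence; boundary conditions give:
  u_k = (1 − r^k) / (1 − r^N) = (1 − (3/4)^1) / (1 − (3/4)^6) = 1024/3367.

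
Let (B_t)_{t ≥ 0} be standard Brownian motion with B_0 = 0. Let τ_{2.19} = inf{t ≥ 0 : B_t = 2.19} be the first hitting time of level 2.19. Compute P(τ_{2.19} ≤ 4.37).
P(τ_{2.19} ≤ 4.37) = 2(1 − Φ(2.19/√4.37)) = 2(1 − Φ(1.0476)) ≈ 0.2948

By the reflection principle for standard BM, P(τ_b ≤ t) = 2 · P(B_t ≥ b). Since B_t ~ N(0, t), P(B_t ≥ 2.19) = 1 − Φ(2.19/√t) = 1 − Φ(2.19/√4.37) = 1 − Φ(1.0476) ≈ 0.14741. Doubling: P(τ_{2.19} ≤ 4.37) ≈ 2 · 0.14741 = 0.29482 ≈ 0.2948.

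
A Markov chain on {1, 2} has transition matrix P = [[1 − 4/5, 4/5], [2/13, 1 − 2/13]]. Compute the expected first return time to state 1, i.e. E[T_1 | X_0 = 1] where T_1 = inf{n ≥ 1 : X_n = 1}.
E[T_1 | X_0 = 1] = 1/π_1 = 31/5

For an irreducible recurrent Markov chain with stationary distribution π, E[T_i | X_0 = i] = 1/π_i (Kac's formula). Here π_1 = (2/13)/(4/5 + 2/13) = (2/13)/(62/65) = 5/31, so E[T_1 | X_0 = 1] = 1/π_1 = (4/5 + 2/13)/(2/13) = (62/65)/(2/13) = 31/5.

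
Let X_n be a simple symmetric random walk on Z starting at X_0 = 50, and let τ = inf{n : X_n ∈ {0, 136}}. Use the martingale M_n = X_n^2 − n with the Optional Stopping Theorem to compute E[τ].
E[τ] = 4300

M_n = X_n^2 − n is a martingale (since E[X_{n+1}^2 | F_n] = X_n^2 + 1). By OST (τ has finite mean in a bounded region), E[M_τ] = E[M_0] = X_0^2 − 0 = 50^2 = 2500. Also E[M_τ] = E[X_τ^2] − E[τ]. The walk exits at 0 or 136, with P(hit 136 first) = 50/136, so E[X_τ^2] = 136^2 · 50/136 + 0 = 6800. Thus E[τ] = E[X_τ^2] − E[M_τ] = 6800 − 2500 = 4300 = 50(136 − 50) = 4300.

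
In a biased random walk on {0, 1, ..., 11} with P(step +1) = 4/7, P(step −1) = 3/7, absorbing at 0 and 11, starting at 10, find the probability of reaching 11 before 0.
P(hit 11 before 0) = (1 − (3/4)^10) / (1 − (3/4)^11) = 3958108/4017157

Let u_k denote P(reach 11 before 0 | start at k). Boundary: u_0 = 0, u_11 = 1. Recurrence: u_k = 4/7·u_{k+1} + 3/7·u_{k-1} for 1 ≤ k ≤ 10. Try u_k = A + B·r^k with r = q/p = (3/7)/(4/7) = 3/4. Substitution satisfies the recurrence; boundary conditions give:
  u_k = (1 − r^k) / (1 − r^N) = (1 − (3/4)^10) / (1 − (3/4)^11) = 3958108/4017157.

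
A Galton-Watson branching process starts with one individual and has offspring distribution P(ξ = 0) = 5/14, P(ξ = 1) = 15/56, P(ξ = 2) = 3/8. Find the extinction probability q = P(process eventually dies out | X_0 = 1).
q = 20/21

The pgf is f(s) = 5/14 + 15/56·s + 3/8·s². The extinction probability q is the smallest fixed point of f in [0, 1]. Setting s = f(s):
  3/8·s² + (15/56 − 1)·s + 5/14 = 0
  3/8·s² − (5/14 + 3/8)·s + 5/14 = 0
which factors as (s − 1)·(3/8·s − 5/14) = 0, giving roots s = 1 and s = (5/14)/(3/8) = 20/21.
Mean offspring μ = 15/56 + 2·3/8 = 57/56 > 1 (supercritical), so q < 1. The extinction probability is the smaller root: q = (5/14)/(3/8) = 20/21.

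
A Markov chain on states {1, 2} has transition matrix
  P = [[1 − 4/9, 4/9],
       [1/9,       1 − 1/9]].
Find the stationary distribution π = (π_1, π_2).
π_1 = 1/5, π_2 = 4/5

Solve πP = π with π_1 + π_2 = 1. From πP = π: π_1 · (1 − 4/9) + π_2 · 1/9 = π_1 ⇒ π_2 · 1/9 = π_1 · 4/9 ⇒ π_2/π_1 = (4/9)/(1/9) = 4. Together with π_1 + π_2 = 1:
  π_1 = (1/9)/(4/9 + 1/9) = (1/9)/(5/9) = 1/5,
  π_2 = (4/9)/(4/9 + 1/9) = (4/9)/(5/9) = 4/5.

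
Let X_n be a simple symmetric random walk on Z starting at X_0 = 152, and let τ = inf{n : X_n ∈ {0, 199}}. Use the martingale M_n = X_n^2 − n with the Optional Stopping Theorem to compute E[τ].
E[τ] = 7144

M_n = X_n^2 − n is a martingale (since E[X_{n+1}^2 | F_n] = X_n^2 + 1). By OST (τ has finite mean in a bounded region), E[M_τ] = E[M_0] = X_0^2 − 0 = 152^2 = 23104. Also E[M_τ] = E[X_τ^2] − E[τ]. The walk exits at 0 or 199, with P(hit 199 first) = 152/199, so E[X_τ^2] = 199^2 · 152/199 + 0 = 30248. Thus E[τ] = E[X_τ^2] − E[M_τ] = 30248 − 23104 = 7144 = 152(199 − 152) = 7144.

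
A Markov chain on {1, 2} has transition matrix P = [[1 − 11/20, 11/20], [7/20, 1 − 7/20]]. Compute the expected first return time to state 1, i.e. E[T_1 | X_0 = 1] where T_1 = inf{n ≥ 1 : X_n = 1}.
E[T_1 | X_0 = 1] = 1/π_1 = 18/7

For an irreducible recurrent Markov chain with stationary distribution π, E[T_i | X_0 = i] = 1/π_i (Kac's formula). Here π_1 = (7/20)/(11/20 + 7/20) = (7/20)/(9/10) = 7/18, so E[T_1 | X_0 = 1] = 1/π_1 = (11/20 + 7/20)/(7/20) = (9/10)/(7/20) = 18/7.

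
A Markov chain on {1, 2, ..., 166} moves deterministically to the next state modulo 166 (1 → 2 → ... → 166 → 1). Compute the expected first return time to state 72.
E[T_72 | X_0 = 72] = 166

The chain cycles deterministically, so starting at state 72 it returns in exactly 166 steps. Equivalently, the stationary distribution is uniform π_j = 1/166 for every state j, so by Kac's formula E[T_72] = 1/π_72 = 166.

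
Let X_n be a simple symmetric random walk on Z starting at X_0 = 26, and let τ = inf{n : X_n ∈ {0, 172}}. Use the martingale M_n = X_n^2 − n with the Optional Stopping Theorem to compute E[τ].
E[τ] = 3796

M_n = X_n^2 − n is a martingale (since E[X_{n+1}^2 | F_n] = X_n^2 + 1). By OST (τ has finite mean in a bounded region), E[M_τ] = E[M_0] = X_0^2 − 0 = 26^2 = 676. Also E[M_τ] = E[X_τ^2] − E[τ]. The walk exits at 0 or 172, with P(hit 172 first) = 26/172, so E[X_τ^2] = 172^2 · 26/172 + 0 = 4472. Thus E[τ] = E[X_τ^2] − E[M_τ] = 4472 − 676 = 3796 = 26(172 − 26) = 3796.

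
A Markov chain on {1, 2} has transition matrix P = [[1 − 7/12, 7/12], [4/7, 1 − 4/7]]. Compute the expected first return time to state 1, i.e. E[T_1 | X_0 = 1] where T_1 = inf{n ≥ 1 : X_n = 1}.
E[T_1 | X_0 = 1] = 1/π_1 = 97/48

For an irreducible recurrent Markov chain with stationary distribution π, E[T_i | X_0 = i] = 1/π_i (Kac's formula). Here π_1 = (4/7)/(7/12 + 4/7) = (4/7)/(97/84) = 48/97, so E[T_1 | X_0 = 1] = 1/π_1 = (7/12 + 4/7)/(4/7) = (97/84)/(4/7) = 97/48.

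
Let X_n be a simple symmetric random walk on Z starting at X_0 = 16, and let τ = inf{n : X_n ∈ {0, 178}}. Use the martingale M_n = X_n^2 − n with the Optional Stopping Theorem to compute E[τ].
E[τ] = 2592

M_n = X_n^2 − n is a martingale (since E[X_{n+1}^2 | F_n] = X_n^2 + 1). By OST (τ has finite mean in a bounded region), E[M_τ] = E[M_0] = X_0^2 − 0 = 16^2 = 256. Also E[M_τ] = E[X_τ^2] − E[τ]. The walk exits at 0 or 178, with P(hit 178 first) = 16/178, so E[X_τ^2] = 178^2 · 16/178 + 0 = 2848. Thus E[τ] = E[X_τ^2] − E[M_τ] = 2848 − 256 = 2592 = 16(178 − 16) = 2592.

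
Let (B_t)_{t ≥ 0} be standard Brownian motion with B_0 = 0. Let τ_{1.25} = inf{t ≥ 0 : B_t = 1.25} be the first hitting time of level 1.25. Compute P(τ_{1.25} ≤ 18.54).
P(τ_{1.25} ≤ 18.54) = 2(1 − Φ(1.25/√18.54)) = 2(1 − Φ(0.2903)) ≈ 0.7716

By the reflection principle for standard BM, P(τ_b ≤ t) = 2 · P(B_t ≥ b). Since B_t ~ N(0, t), P(B_t ≥ 1.25) = 1 − Φ(1.25/√t) = 1 − Φ(1.25/√18.54) = 1 − Φ(0.2903) ≈ 0.38579. Doubling: P(τ_{1.25} ≤ 18.54) ≈ 2 · 0.38579 = 0.77158 ≈ 0.7716.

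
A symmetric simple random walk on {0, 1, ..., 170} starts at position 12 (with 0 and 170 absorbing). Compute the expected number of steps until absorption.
E[τ | X_0 = 12] = 1896

Let v_k = E[τ | X_0 = k]. Boundary: v_0 = v_170 = 0. Recurrence: v_k = 1 + (v_{k-1} + v_{k+1})/2 for 1 ≤ k ≤ 169. The particular solution to v_k − (v_{k-1} + v_{k+1})/2 = 1 is v_k = −k^2. Adding homogeneous solution A + B k and matching boundaries gives v_k = k (170 − k). Substituting k = 12: v_12 = 12 · 158 = 1896.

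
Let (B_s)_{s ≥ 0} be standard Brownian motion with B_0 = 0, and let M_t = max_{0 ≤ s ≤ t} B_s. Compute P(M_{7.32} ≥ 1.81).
P(M_{7.32} ≥ 1.81) = 2·P(B_{7.32} ≥ 1.81) = 2(1 − Φ(1.81/√7.32)) ≈ 0.5035

By the reflection principle for Brownian motion, P(M_t ≥ a) = 2 · P(B_t ≥ a) for a ≥ 0. Since B_t ~ N(0, t), P(B_t ≥ 1.81) = 1 − Φ(1.81/√t) = 1 − Φ(1.81/√7.32) = 1 − Φ(0.6690). So
  P(M_{7.32} ≥ 1.81) = 2(1 − Φ(0.6690)) ≈ 0.5035.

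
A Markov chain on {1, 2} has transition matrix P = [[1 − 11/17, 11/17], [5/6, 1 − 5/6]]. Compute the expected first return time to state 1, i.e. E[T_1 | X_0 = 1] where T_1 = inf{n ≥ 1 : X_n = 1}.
E[T_1 | X_0 = 1] = 1/π_1 = 151/85

For an irreducible recurrent Markov chain with stationary distribution π, E[T_i | X_0 = i] = 1/π_i (Kac's formula). Here π_1 = (5/6)/(11/17 + 5/6) = (5/6)/(151/102) = 85/151, so E[T_1 | X_0 = 1] = 1/π_1 = (11/17 + 5/6)/(5/6) = (151/102)/(5/6) = 151/85.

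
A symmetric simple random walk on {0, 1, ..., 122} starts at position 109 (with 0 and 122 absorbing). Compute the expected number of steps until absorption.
E[τ | X_0 = 109] = 1417

Let v_k = E[τ | X_0 = k]. Boundary: v_0 = v_122 = 0. Recurrence: v_k = 1 + (v_{k-1} + v_{k+1})/2 for 1 ≤ k ≤ 121. The particular solution to v_k − (v_{k-1} + v_{k+1})/2 = 1 is v_k = −k^2. Adding homogeneous solution A + B k and matching boundaries gives v_k = k (122 − k). Substituting k = 109: v_109 = 109 · 13 = 1417.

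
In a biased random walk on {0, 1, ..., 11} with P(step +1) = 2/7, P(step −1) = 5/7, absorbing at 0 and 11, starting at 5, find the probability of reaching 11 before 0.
P(hit 11 before 0) = (1 − (5/2)^5) / (1 − (5/2)^11) = 65984/16275359

Let u_k denote P(reach 11 before 0 | start at k). Boundary: u_0 = 0, u_11 = 1. Recurrence: u_k = 2/7·u_{k+1} + 5/7·u_{k-1} for 1 ≤ k ≤ 10. Try u_k = A + B·r^k with r = q/p = (5/7)/(2/7) = 5/2. Substitution satisfies the recurrence; boundary conditions give:
  u_k = (1 − r^k) / (1 − r^N) = (1 − (5/2)^5) / (1 − (5/2)^11) = 65984/16275359.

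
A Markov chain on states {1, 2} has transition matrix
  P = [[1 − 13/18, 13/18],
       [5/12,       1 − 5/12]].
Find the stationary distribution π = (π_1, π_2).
π_1 = 15/41, π_2 = 26/41

Solve πP = π with π_1 + π_2 = 1. From πP = π: π_1 · (1 − 13/18) + π_2 · 5/12 = π_1 ⇒ π_2 · 5/12 = π_1 · 13/18 ⇒ π_2/π_1 = (13/18)/(5/12) = 26/15. Together with π_1 + π_2 = 1:
  π_1 = (5/12)/(13/18 + 5/12) = (5/12)/(41/36) = 15/41,
  π_2 = (13/18)/(13/18 + 5/12) = (13/18)/(41/36) = 26/41.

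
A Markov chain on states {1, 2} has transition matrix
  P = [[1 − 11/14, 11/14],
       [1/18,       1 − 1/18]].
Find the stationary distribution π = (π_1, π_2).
π_1 = 7/106, π_2 = 99/106

Solve πP = π with π_1 + π_2 = 1. From πP = π: π_1 · (1 − 11/14) + π_2 · 1/18 = π_1 ⇒ π_2 · 1/18 = π_1 · 11/14 ⇒ π_2/π_1 = (11/14)/(1/18) = 99/7. Together with π_1 + π_2 = 1:
  π_1 = (1/18)/(11/14 + 1/18) = (1/18)/(53/63) = 7/106,
  π_2 = (11/14)/(11/14 + 1/18) = (11/14)/(53/63) = 99/106.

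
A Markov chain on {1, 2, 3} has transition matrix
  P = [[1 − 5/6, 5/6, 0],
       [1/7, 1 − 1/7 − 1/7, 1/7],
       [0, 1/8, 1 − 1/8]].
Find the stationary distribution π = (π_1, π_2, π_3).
π = (2/27, 35/81, 40/81)

This is a birth-death chain on three states, which satisfies detailed balance: π_1 · P_{12} = π_2 · P_{21} and π_2 · P_{23} = π_3 · P_{32}.
From π_1 · 5/6 = π_2 · 1/7: π_2/π_1 = (5/6)/(1/7) = 35/6.
From π_2 · 1/7 = π_3 · 1/8: π_3/π_2 = (1/7)/(1/8) = 8/7.
Take π_1 proportional to 1; then unnormalized π = (1, 35/6, 20/3). Normalize by dividing by the sum 27/2:
  π = (2/27, 35/81, 40/81).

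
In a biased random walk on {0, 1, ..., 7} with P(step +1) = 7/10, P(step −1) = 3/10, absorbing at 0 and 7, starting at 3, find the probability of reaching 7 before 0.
P(hit 7 before 0) = (1 − (3/7)^3) / (1 − (3/7)^7) = 189679/205339

Let u_k denote P(reach 7 before 0 | start at k). Boundary: u_0 = 0, u_7 = 1. Recurrence: u_k = 7/10·u_{k+1} + 3/10·u_{k-1} for 1 ≤ k ≤ 6. Try u_k = A + B·r^k with r = q/p = (3/10)/(7/10) = 3/7. Substitution satisfies the recurrence; boundary conditions give:
  u_k = (1 − r^k) / (1 − r^N) = (1 − (3/7)^3) / (1 − (3/7)^7) = 189679/205339.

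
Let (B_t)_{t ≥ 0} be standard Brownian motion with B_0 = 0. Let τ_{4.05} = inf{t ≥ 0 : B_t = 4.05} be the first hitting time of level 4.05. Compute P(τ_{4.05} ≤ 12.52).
P(τ_{4.05} ≤ 12.52) = 2(1 − Φ(4.05/√12.52)) = 2(1 − Φ(1.1446)) ≈ 0.2524

By the reflection principle for standard BM, P(τ_b ≤ t) = 2 · P(B_t ≥ b). Since B_t ~ N(0, t), P(B_t ≥ 4.05) = 1 − Φ(4.05/√t) = 1 − Φ(4.05/√12.52) = 1 − Φ(1.1446) ≈ 0.12619. Doubling: P(τ_{4.05} ≤ 12.52) ≈ 2 · 0.12619 = 0.25238 ≈ 0.2524.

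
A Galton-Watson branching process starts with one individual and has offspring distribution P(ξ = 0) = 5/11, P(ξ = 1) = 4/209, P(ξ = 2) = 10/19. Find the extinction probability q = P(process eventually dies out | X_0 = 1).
q = 19/22

The pgf is f(s) = 5/11 + 4/209·s + 10/19·s². The extinction probability q is the smallest fixed point of f in [0, 1]. Setting s = f(s):
  10/19·s² + (4/209 − 1)·s + 5/11 = 0
  10/19·s² − (5/11 + 10/19)·s + 5/11 = 0
which factors as (s − 1)·(10/19·s − 5/11) = 0, giving roots s = 1 and s = (5/11)/(10/19) = 19/22.
Mean offspring μ = 4/209 + 2·10/19 = 224/209 > 1 (supercritical), so q < 1. The extinction probability is the smaller root: q = (5/11)/(10/19) = 19/22.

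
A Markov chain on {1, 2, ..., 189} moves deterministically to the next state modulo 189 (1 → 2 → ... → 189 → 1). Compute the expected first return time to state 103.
E[T_103 | X_0 = 103] = 189

The chain cycles deterministically, so starting at state 103 it returns in exactly 189 steps. Equivalently, the stationary distribution is uniform π_j = 1/189 for every state j, so by Kac's formula E[T_103] = 1/π_103 = 189.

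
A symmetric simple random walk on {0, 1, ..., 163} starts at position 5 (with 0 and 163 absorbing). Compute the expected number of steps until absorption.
E[τ | X_0 = 5] = 790

Let v_k = E[τ | X_0 = k]. Boundary: v_0 = v_163 = 0. Recurrence: v_k = 1 + (v_{k-1} + v_{k+1})/2 for 1 ≤ k ≤ 162. The particular solution to v_k − (v_{k-1} + v_{k+1})/2 = 1 is v_k = −k^2. Adding homogeneous solution A + B k and matching boundaries gives v_k = k (163 − k). Substituting k = 5: v_5 = 5 · 158 = 790.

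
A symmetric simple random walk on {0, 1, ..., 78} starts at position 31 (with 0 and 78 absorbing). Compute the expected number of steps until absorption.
E[τ | X_0 = 31] = 1457

Let v_k = E[τ | X_0 = k]. Boundary: v_0 = v_78 = 0. Recurrence: v_k = 1 + (v_{k-1} + v_{k+1})/2 for 1 ≤ k ≤ 77. The particular solution to v_k − (v_{k-1} + v_{k+1})/2 = 1 is v_k = −k^2. Adding homogeneous solution A + B k and matching boundaries gives v_k = k (78 − k). Substituting k = 31: v_31 = 31 · 47 = 1457.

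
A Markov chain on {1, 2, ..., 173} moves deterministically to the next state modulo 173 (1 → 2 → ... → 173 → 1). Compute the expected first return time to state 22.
E[T_22 | X_0 = 22] = 173

The chain cycles deterministically, so starting at state 22 it returns in exactly 173 steps. Equivalently, the stationary distribution is uniform π_j = 1/173 for every state j, so by Kac's formula E[T_22] = 1/π_22 = 173.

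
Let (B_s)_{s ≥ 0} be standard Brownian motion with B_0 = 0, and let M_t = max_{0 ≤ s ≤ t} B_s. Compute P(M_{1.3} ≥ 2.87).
P(M_{1.3} ≥ 2.87) = 2·P(B_{1.3} ≥ 2.87) = 2(1 − Φ(2.87/√1.3)) ≈ 0.0118

By the reflection principle for Brownian motion, P(M_t ≥ a) = 2 · P(B_t ≥ a) for a ≥ 0. Since B_t ~ N(0, t), P(B_t ≥ 2.87) = 1 − Φ(2.87/√t) = 1 − Φ(2.87/√1.3) = 1 − Φ(2.5172). So
  P(M_{1.3} ≥ 2.87) = 2(1 − Φ(2.5172)) ≈ 0.0118.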